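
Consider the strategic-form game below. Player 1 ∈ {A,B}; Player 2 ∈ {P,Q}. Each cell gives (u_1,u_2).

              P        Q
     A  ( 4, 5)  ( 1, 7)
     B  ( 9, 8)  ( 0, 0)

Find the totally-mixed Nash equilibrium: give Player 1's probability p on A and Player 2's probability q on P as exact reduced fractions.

P1 indiff ⇒ q·4+(1-q)·1 = q·9+(1-q)·0 ⇒ q(-5) = (1-q)(-1) ⇒ q = 1/6
P2 indiff ⇒ p·5+(1-p)·8 = p·7+(1-p)·0 ⇒ p(-2) = (1-p)(-8) ⇒ p = 4/5

p=4/5, q=1/6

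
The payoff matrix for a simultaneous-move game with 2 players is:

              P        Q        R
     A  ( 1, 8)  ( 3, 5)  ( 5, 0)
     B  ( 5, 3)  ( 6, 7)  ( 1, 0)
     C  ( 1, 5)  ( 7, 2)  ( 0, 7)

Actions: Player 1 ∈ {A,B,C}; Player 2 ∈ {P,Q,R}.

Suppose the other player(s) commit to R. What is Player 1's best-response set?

u_1(A vs R) = 5
u_1(B vs R) = 1
u_1(C vs R) = 0
max payoff 5 at {A}

BR_1 = {A}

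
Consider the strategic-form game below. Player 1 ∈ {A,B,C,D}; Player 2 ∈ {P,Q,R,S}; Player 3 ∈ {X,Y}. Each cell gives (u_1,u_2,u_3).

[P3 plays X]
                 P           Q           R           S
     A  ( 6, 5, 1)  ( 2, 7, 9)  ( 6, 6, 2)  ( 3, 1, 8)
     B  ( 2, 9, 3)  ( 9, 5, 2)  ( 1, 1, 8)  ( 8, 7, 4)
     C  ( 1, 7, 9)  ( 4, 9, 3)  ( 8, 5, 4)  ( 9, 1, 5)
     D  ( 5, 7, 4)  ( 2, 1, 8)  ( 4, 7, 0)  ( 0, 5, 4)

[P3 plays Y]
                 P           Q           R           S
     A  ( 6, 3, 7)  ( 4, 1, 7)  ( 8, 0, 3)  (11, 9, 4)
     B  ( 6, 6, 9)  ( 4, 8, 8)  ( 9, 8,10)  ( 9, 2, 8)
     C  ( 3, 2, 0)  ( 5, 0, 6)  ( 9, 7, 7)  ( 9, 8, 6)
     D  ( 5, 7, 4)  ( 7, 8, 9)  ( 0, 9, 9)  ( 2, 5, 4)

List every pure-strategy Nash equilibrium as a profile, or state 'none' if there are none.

NE set: (B,R,Y)

(A,P,X): not NE [P2→Q gives 7>5; P3→Y gives 7>1]
(A,P,Y): not NE [P2→S gives 9>3]
(A,Q,X): not NE [P1→B gives 9>2]
(A,Q,Y): not NE [P1→D gives 7>4; P2→S gives 9>1; P3→X gives 9>7]
(A,R,X): not NE [P1→C gives 8>6; P2→Q gives 7>6; P3→Y gives 3>2]
(A,R,Y): not NE [P1→C gives 9>8; P2→S gives 9>0]
(A,S,X): not NE [P1→C gives 9>3; P2→Q gives 7>1]
(A,S,Y): not NE [P3→X gives 8>4]
(B,P,X): not NE [P1→A gives 6>2; P3→Y gives 9>3]
(B,P,Y): not NE [P2→R gives 8>6]
(B,Q,X): not NE [P2→P gives 9>5; P3→Y gives 8>2]
(B,Q,Y): not NE [P1→D gives 7>4]
(B,R,X): not NE [P1→C gives 8>1; P2→P gives 9>1; P3→Y gives 10>8]
(B,R,Y): NE
(B,S,X): not NE [P1→C gives 9>8; P2→P gives 9>7; P3→Y gives 8>4]
(B,S,Y): not NE [P1→A gives 11>9; P2→R gives 8>2]
(C,P,X): not NE [P1→A gives 6>1; P2→Q gives 9>7]
(C,P,Y): not NE [P1→B gives 6>3; P2→S gives 8>2; P3→X gives 9>0]
(C,Q,X): not NE [P1→B gives 9>4; P3→Y gives 6>3]
(C,Q,Y): not NE [P1→D gives 7>5; P2→S gives 8>0]
(C,R,X): not NE [P2→Q gives 9>5; P3→Y gives 7>4]
(C,R,Y): not NE [P2→S gives 8>7]
(C,S,X): not NE [P2→Q gives 9>1; P3→Y gives 6>5]
(C,S,Y): not NE [P1→A gives 11>9]
(D,P,X): not NE [P1→A gives 6>5]
(D,P,Y): not NE [P1→B gives 6>5; P2→R gives 9>7]
(D,Q,X): not NE [P1→B gives 9>2; P2→R gives 7>1; P3→Y gives 9>8]
(D,Q,Y): not NE [P2→R gives 9>8]
(D,R,X): not NE [P1→C gives 8>4; P3→Y gives 9>0]
(D,R,Y): not NE [P1→C gives 9>0]
(D,S,X): not NE [P1→C gives 9>0; P2→R gives 7>5]
(D,S,Y): not NE [P1→A gives 11>2; P2→R gives 9>5]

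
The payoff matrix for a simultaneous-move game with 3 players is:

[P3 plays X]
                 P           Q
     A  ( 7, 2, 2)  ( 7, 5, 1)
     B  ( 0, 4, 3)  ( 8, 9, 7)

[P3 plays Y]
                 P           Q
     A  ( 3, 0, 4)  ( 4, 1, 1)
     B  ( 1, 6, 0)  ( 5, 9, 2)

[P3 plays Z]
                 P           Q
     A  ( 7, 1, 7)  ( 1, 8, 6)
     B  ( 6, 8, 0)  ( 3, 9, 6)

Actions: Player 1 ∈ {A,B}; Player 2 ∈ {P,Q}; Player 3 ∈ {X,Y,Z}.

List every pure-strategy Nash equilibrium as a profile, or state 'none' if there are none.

(A,P,X): not NE [P2→Q gives 5>2; P3→Z gives 7>2]
(A,P,Y): not NE [P2→Q gives 1>0; P3→Z gives 7>4]
(A,P,Z): not NE [P2→Q gives 8>1]
(A,Q,X): not NE [P1→B gives 8>7; P3→Z gives 6>1]
(A,Q,Y): not NE [P1→B gives 5>4; P3→Z gives 6>1]
(A,Q,Z): not NE [P1→B gives 3>1]
(B,P,X): not NE [P1→A gives 7>0; P2→Q gives 9>4]
(B,P,Y): not NE [P1→A gives 3>1; P2→Q gives 9>6; P3→X gives 3>0]
(B,P,Z): not NE [P1→A gives 7>6; P2→Q gives 9>8; P3→X gives 3>0]
(B,Q,X): NE
(B,Q,Y): not NE [P3→X gives 7>2]
(B,Q,Z): not NE [P3→X gives 7>6]

NE set: (B,Q,X)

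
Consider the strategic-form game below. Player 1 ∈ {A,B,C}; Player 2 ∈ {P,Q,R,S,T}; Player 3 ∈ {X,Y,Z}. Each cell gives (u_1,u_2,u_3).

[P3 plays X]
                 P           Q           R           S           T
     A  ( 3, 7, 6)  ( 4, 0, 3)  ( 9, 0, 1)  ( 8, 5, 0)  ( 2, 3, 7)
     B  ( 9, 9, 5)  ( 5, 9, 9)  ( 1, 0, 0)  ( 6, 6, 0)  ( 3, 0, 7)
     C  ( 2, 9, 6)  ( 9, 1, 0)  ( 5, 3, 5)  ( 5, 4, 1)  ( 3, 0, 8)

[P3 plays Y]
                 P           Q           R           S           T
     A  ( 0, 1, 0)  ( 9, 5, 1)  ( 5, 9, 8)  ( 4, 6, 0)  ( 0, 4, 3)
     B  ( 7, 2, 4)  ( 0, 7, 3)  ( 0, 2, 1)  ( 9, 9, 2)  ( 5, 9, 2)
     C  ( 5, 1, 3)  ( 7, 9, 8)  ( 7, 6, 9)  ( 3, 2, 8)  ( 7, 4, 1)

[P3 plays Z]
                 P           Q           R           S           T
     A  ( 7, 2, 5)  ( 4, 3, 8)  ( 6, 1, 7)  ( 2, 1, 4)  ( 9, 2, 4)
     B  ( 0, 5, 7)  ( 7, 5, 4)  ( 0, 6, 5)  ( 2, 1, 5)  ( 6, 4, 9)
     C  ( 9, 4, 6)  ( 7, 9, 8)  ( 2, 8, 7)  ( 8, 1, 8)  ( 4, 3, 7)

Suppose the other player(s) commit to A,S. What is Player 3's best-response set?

BR_3 = {Z}

u_3(X vs A,S) = 0
u_3(Y vs A,S) = 0
u_3(Z vs A,S) = 4
max payoff 4 at {Z}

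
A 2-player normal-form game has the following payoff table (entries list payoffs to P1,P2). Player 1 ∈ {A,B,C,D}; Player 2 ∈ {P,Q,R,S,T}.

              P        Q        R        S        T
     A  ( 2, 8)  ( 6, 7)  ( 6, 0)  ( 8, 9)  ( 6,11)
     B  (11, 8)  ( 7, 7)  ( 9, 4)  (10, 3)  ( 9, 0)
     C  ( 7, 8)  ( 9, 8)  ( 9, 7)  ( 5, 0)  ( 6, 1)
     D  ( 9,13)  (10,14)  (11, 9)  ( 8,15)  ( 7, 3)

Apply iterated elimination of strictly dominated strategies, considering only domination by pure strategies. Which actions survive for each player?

P1 drop A (B beats it: P:11>2 Q:7>6 R:9>6 S:10>8 T:9>6)
P1 drop C (D beats it: P:9>7 Q:10>9 R:11>9 S:8>5 T:7>6)
P2 drop R (P beats it: B:8>4 D:13>9)
P2 drop T (P beats it: B:8>0 D:13>3)
P1→{B,D} P2→{P,Q,S}

IESDS → P1:{B,D} P2:{P,Q,S}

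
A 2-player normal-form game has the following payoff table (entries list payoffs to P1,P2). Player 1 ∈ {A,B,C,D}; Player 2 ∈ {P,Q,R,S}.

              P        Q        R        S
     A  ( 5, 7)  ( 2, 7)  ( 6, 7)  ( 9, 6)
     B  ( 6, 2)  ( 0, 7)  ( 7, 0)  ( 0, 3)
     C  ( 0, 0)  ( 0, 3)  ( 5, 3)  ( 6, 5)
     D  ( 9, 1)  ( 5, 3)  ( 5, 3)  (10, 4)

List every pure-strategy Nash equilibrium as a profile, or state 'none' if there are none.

PSNE = {(D,S)}

(A,P): not NE [P1→D gives 9>5]
(A,Q): not NE [P1→D gives 5>2]
(A,R): not NE [P1→B gives 7>6]
(A,S): not NE [P1→D gives 10>9; P2→R gives 7>6]
(B,P): not NE [P1→D gives 9>6; P2→Q gives 7>2]
(B,Q): not NE [P1→D gives 5>0]
(B,R): not NE [P2→Q gives 7>0]
(B,S): not NE [P1→D gives 10>0; P2→Q gives 7>3]
(C,P): not NE [P1→D gives 9>0; P2→S gives 5>0]
(C,Q): not NE [P1→D gives 5>0; P2→S gives 5>3]
(C,R): not NE [P1→B gives 7>5; P2→S gives 5>3]
(C,S): not NE [P1→D gives 10>6]
(D,P): not NE [P2→S gives 4>1]
(D,Q): not NE [P2→S gives 4>3]
(D,R): not NE [P1→B gives 7>5; P2→S gives 4>3]
(D,S): NE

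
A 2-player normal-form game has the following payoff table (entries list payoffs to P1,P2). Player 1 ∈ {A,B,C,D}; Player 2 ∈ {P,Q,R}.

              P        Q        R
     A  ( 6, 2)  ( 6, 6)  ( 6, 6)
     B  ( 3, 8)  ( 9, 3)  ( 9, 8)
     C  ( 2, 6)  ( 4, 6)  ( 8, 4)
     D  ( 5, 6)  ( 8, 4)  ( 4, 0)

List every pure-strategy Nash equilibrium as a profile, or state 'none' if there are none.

Nash profiles: (B,R)

(A,P): not NE [P2→R gives 6>2]
(A,Q): not NE [P1→B gives 9>6]
(A,R): not NE [P1→B gives 9>6]
(B,P): not NE [P1→A gives 6>3]
(B,Q): not NE [P2→R gives 8>3]
(B,R): NE
(C,P): not NE [P1→A gives 6>2]
(C,Q): not NE [P1→B gives 9>4]
(C,R): not NE [P1→B gives 9>8; P2→Q gives 6>4]
(D,P): not NE [P1→A gives 6>5]
(D,Q): not NE [P1→B gives 9>8; P2→P gives 6>4]
(D,R): not NE [P1→B gives 9>4; P2→P gives 6>0]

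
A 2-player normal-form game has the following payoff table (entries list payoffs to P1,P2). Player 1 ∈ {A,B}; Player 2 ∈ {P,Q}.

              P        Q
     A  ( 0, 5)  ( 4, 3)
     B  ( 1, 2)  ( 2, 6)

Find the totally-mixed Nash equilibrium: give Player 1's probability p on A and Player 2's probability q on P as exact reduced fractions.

P1 indiff ⇒ q·0+(1-q)·4 = q·1+(1-q)·2 ⇒ q(-1) = (1-q)(-2) ⇒ q = 2/3
P2 indiff ⇒ p·5+(1-p)·2 = p·3+(1-p)·6 ⇒ p(2) = (1-p)(4) ⇒ p = 2/3

p=2/3, q=2/3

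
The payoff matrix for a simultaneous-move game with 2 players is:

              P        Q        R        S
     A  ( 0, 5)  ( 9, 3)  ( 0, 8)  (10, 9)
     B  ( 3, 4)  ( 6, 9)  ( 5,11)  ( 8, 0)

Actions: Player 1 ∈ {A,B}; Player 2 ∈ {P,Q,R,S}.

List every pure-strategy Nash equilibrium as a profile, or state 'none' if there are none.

PSNE = {(A,S), (B,R)}

(A,P): not NE [P1→B gives 3>0; P2→S gives 9>5]
(A,Q): not NE [P2→S gives 9>3]
(A,R): not NE [P1→B gives 5>0; P2→S gives 9>8]
(A,S): NE
(B,P): not NE [P2→R gives 11>4]
(B,Q): not NE [P1→A gives 9>6; P2→R gives 11>9]
(B,R): NE
(B,S): not NE [P1→A gives 10>8; P2→R gives 11>0]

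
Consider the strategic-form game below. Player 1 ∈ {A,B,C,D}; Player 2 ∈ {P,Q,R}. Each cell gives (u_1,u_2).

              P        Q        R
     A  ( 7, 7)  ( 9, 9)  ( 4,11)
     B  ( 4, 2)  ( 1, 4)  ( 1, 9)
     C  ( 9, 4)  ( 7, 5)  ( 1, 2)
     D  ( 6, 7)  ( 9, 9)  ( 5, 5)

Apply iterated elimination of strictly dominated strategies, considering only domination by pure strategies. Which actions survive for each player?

Remaining: P1:{A,D} P2:{Q,R}

P1 drop B (A beats it: P:7>4 Q:9>1 R:4>1)
P2 drop P (Q beats it: A:9>7 C:5>4 D:9>7)
P1 drop C (A beats it: Q:9>7 R:4>1)
P1→{A,D} P2→{Q,R}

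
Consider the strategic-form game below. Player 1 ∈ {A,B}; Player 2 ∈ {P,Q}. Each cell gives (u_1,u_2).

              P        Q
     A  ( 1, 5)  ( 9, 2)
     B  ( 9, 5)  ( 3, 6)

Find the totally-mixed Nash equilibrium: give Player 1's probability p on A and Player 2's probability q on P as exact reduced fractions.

(p,q) = (1/4, 3/7)

P1 indiff ⇒ q·1+(1-q)·9 = q·9+(1-q)·3 ⇒ q(-8) = (1-q)(-6) ⇒ q = 3/7
P2 indiff ⇒ p·5+(1-p)·5 = p·2+(1-p)·6 ⇒ p(3) = (1-p)(1) ⇒ p = 1/4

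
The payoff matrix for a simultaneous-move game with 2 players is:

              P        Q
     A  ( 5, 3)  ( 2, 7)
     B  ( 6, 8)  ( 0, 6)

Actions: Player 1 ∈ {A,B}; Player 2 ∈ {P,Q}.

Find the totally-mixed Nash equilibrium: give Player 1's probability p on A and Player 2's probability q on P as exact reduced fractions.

P1 indiff ⇒ q·5+(1-q)·2 = q·6+(1-q)·0 ⇒ q(-1) = (1-q)(-2) ⇒ q = 2/3
P2 indiff ⇒ p·3+(1-p)·8 = p·7+(1-p)·6 ⇒ p(-4) = (1-p)(-2) ⇒ p = 1/3

P1 mixes 1/3 on A; P2 mixes 2/3 on P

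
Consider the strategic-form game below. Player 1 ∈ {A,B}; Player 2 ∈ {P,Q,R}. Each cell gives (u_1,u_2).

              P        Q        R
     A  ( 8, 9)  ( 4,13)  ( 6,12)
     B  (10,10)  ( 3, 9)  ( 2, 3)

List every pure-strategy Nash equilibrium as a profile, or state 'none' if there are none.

PSNE = {(A,Q), (B,P)}

(A,P): not NE [P1→B gives 10>8; P2→Q gives 13>9]
(A,Q): NE
(A,R): not NE [P2→Q gives 13>12]
(B,P): NE
(B,Q): not NE [P1→A gives 4>3; P2→P gives 10>9]
(B,R): not NE [P1→A gives 6>2; P2→P gives 10>3]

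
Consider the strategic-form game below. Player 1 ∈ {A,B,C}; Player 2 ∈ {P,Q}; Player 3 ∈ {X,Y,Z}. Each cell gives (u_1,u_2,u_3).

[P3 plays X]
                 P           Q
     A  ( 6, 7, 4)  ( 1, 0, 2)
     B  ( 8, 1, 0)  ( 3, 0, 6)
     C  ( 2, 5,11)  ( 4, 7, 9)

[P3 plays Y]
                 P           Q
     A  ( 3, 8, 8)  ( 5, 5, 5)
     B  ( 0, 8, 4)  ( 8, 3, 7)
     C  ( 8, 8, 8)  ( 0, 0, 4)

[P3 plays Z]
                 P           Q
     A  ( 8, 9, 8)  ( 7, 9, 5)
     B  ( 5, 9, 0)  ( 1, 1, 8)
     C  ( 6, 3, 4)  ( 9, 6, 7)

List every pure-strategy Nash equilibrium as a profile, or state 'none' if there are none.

NE set: (A,P,Z), (C,Q,X)

(A,P,X): not NE [P1→B gives 8>6; P3→Z gives 8>4]
(A,P,Y): not NE [P1→C gives 8>3]
(A,P,Z): NE
(A,Q,X): not NE [P1→C gives 4>1; P2→P gives 7>0; P3→Z gives 5>2]
(A,Q,Y): not NE [P1→B gives 8>5; P2→P gives 8>5]
(A,Q,Z): not NE [P1→C gives 9>7]
(B,P,X): not NE [P3→Y gives 4>0]
(B,P,Y): not NE [P1→C gives 8>0]
(B,P,Z): not NE [P1→A gives 8>5; P3→Y gives 4>0]
(B,Q,X): not NE [P1→C gives 4>3; P2→P gives 1>0; P3→Z gives 8>6]
(B,Q,Y): not NE [P2→P gives 8>3; P3→Z gives 8>7]
(B,Q,Z): not NE [P1→C gives 9>1; P2→P gives 9>1]
(C,P,X): not NE [P1→B gives 8>2; P2→Q gives 7>5]
(C,P,Y): not NE [P3→X gives 11>8]
(C,P,Z): not NE [P1→A gives 8>6; P2→Q gives 6>3; P3→X gives 11>4]
(C,Q,X): NE
(C,Q,Y): not NE [P1→B gives 8>0; P2→P gives 8>0; P3→X gives 9>4]
(C,Q,Z): not NE [P3→X gives 9>7]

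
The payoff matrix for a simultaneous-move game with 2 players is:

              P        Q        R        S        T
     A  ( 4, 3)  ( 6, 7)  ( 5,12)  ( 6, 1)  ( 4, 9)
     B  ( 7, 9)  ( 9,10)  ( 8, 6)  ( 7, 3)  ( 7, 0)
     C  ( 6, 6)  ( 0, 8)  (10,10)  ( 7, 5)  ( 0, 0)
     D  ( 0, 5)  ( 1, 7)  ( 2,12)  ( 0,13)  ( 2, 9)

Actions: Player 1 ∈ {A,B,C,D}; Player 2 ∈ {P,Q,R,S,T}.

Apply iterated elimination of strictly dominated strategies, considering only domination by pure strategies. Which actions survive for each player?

P1 drop A (B beats it: P:7>4 Q:9>6 R:8>5 S:7>6 T:7>4)
P1 drop D (B beats it: P:7>0 Q:9>1 R:8>2 S:7>0 T:7>2)
P2 drop P (Q beats it: B:10>9 C:8>6)
P2 drop S (Q beats it: B:10>3 C:8>5)
P2 drop T (Q beats it: B:10>0 C:8>0)
P1→{B,C} P2→{Q,R}

Remaining: P1:{B,C} P2:{Q,R}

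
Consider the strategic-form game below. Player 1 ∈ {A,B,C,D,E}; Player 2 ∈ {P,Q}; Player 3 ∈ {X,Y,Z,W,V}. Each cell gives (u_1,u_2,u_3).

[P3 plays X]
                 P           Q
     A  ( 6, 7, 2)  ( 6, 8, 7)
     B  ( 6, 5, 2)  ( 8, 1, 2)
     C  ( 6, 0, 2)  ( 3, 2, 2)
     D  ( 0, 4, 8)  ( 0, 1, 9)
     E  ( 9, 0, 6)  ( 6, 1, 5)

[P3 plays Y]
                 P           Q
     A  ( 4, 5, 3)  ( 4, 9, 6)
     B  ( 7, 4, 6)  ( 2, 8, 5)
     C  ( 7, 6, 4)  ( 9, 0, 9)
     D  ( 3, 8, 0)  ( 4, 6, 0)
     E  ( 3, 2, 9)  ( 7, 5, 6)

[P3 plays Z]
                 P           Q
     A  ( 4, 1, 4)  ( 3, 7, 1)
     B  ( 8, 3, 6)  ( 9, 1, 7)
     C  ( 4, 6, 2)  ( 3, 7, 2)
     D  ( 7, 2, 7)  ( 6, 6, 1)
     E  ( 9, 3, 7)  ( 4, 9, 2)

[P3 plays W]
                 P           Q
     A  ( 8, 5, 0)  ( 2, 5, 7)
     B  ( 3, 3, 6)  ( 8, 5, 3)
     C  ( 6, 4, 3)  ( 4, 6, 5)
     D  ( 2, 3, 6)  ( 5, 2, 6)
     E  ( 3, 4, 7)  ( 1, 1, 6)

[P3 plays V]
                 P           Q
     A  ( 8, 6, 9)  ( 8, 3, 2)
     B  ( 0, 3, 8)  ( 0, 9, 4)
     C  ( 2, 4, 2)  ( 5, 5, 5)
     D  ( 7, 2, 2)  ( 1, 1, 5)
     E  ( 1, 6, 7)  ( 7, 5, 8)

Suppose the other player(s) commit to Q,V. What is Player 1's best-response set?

BR_1 = {A}

u_1(A vs Q,V) = 8
u_1(B vs Q,V) = 0
u_1(C vs Q,V) = 5
u_1(D vs Q,V) = 1
u_1(E vs Q,V) = 7
max payoff 8 at {A}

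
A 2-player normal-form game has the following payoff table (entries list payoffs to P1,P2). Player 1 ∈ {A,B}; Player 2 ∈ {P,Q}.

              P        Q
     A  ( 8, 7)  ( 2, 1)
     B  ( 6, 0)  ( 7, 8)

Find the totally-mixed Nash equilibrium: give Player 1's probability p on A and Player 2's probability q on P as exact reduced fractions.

P1 indiff ⇒ q·8+(1-q)·2 = q·6+(1-q)·7 ⇒ q(2) = (1-q)(5) ⇒ q = 5/7
P2 indiff ⇒ p·7+(1-p)·0 = p·1+(1-p)·8 ⇒ p(6) = (1-p)(8) ⇒ p = 4/7

(p,q) = (4/7, 5/7)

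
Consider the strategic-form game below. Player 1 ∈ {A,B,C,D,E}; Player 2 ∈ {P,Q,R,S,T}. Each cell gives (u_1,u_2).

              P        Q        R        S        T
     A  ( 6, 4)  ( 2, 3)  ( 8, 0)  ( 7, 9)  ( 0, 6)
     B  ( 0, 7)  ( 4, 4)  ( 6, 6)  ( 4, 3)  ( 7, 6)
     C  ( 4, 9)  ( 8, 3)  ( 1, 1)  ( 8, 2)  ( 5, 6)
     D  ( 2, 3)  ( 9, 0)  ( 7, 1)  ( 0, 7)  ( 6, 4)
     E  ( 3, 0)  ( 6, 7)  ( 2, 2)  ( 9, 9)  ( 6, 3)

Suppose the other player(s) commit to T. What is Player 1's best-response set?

P1 best: {B}

u_1(A vs T) = 0
u_1(B vs T) = 7
u_1(C vs T) = 5
u_1(D vs T) = 6
u_1(E vs T) = 6
max payoff 7 at {B}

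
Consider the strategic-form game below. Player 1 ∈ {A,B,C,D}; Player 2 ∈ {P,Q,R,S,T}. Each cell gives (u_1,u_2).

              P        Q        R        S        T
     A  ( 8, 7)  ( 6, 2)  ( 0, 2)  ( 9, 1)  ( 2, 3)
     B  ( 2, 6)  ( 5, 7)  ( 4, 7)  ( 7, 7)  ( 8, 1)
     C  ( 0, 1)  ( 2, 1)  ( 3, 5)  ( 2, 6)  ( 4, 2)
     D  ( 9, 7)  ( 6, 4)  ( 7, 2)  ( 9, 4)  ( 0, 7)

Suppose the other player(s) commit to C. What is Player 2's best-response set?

u_2(P vs C) = 1
u_2(Q vs C) = 1
u_2(R vs C) = 5
u_2(S vs C) = 6
u_2(T vs C) = 2
max payoff 6 at {S}

BR_2 = {S}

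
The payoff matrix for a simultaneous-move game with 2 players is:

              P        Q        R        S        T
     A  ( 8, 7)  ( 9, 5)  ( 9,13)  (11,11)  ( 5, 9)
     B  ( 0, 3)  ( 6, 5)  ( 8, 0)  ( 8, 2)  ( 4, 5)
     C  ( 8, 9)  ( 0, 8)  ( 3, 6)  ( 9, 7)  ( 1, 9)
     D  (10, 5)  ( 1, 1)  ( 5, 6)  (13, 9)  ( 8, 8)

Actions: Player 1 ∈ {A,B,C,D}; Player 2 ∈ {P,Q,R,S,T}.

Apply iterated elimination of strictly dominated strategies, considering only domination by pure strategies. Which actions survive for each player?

Remaining: P1:{A,D} P2:{R,S}

P1 drop B (A beats it: P:8>0 Q:9>6 R:9>8 S:11>8 T:5>4)
P1 drop C (D beats it: P:10>8 Q:1>0 R:5>3 S:13>9 T:8>1)
P2 drop P (R beats it: A:13>7 D:6>5)
P2 drop Q (R beats it: A:13>5 D:6>1)
P2 drop T (S beats it: A:11>9 D:9>8)
P1→{A,D} P2→{R,S}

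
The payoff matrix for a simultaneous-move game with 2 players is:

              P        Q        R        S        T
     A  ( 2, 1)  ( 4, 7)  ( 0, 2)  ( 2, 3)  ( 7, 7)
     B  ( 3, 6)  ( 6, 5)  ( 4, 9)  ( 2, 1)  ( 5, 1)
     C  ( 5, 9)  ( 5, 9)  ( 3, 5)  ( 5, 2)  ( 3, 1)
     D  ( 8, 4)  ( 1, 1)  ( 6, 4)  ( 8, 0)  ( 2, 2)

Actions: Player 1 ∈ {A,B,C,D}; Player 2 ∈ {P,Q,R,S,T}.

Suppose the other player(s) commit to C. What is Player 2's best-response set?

argmax u_2 = {P,Q}

u_2(P vs C) = 9
u_2(Q vs C) = 9
u_2(R vs C) = 5
u_2(S vs C) = 2
u_2(T vs C) = 1
max payoff 9 at {P,Q}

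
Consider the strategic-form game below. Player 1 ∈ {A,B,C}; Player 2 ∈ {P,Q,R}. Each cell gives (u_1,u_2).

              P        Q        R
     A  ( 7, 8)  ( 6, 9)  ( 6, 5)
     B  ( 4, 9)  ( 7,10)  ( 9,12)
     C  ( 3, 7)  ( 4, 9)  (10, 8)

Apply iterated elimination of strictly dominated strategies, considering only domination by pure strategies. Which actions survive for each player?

P2 drop P (Q beats it: A:9>8 B:10>9 C:9>7)
P1 drop A (B beats it: Q:7>6 R:9>6)
P1→{B,C} P2→{Q,R}

IESDS → P1:{B,C} P2:{Q,R}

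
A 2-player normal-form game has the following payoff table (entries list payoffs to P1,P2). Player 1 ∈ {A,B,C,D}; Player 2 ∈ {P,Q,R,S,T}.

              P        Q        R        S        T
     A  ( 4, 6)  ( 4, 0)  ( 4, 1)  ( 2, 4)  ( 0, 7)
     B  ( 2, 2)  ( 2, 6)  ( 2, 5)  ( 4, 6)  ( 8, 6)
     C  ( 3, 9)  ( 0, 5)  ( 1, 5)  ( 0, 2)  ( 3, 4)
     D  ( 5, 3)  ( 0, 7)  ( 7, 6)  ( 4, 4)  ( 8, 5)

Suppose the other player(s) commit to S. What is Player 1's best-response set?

P1 best: {B,D}

u_1(A vs S) = 2
u_1(B vs S) = 4
u_1(C vs S) = 0
u_1(D vs S) = 4
max payoff 4 at {B,D}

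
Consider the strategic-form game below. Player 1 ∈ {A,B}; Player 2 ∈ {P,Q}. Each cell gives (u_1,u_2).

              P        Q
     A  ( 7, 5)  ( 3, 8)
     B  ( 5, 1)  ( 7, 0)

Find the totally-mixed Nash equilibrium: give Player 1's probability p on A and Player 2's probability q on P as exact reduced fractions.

P1 indiff ⇒ q·7+(1-q)·3 = q·5+(1-q)·7 ⇒ q(2) = (1-q)(4) ⇒ q = 2/3
P2 indiff ⇒ p·5+(1-p)·1 = p·8+(1-p)·0 ⇒ p(-3) = (1-p)(-1) ⇒ p = 1/4

p=1/4, q=2/3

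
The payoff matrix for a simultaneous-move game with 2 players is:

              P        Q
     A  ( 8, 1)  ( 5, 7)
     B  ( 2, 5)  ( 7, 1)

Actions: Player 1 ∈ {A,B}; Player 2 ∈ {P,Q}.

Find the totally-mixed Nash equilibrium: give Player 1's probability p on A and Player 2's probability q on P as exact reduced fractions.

P1 mixes 2/5 on A; P2 mixes 1/4 on P

P1 indiff ⇒ q·8+(1-q)·5 = q·2+(1-q)·7 ⇒ q(6) = (1-q)(2) ⇒ q = 1/4
P2 indiff ⇒ p·1+(1-p)·5 = p·7+(1-p)·1 ⇒ p(-6) = (1-p)(-4) ⇒ p = 2/5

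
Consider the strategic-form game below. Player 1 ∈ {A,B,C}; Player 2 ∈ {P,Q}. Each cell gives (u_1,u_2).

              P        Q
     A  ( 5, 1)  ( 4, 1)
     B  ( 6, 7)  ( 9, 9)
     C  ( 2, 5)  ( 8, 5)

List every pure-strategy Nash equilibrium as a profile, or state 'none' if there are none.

(A,P): not NE [P1→B gives 6>5]
(A,Q): not NE [P1→B gives 9>4]
(B,P): not NE [P2→Q gives 9>7]
(B,Q): NE
(C,P): not NE [P1→B gives 6>2]
(C,Q): not NE [P1→B gives 9>8]

Nash profiles: (B,Q)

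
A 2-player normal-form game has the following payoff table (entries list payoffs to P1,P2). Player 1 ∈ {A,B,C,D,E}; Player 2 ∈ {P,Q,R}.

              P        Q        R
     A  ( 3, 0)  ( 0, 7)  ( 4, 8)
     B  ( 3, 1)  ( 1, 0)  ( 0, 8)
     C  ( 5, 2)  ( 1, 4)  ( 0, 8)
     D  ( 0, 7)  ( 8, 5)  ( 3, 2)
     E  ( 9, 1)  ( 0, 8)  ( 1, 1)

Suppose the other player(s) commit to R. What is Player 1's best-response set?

u_1(A vs R) = 4
u_1(B vs R) = 0
u_1(C vs R) = 0
u_1(D vs R) = 3
u_1(E vs R) = 1
max payoff 4 at {A}

P1 best: {A}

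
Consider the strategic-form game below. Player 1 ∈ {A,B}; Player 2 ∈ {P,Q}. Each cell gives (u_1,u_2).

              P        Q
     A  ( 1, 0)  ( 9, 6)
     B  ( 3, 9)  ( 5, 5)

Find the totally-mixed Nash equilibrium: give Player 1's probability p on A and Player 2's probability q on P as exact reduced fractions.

p=2/5, q=2/3

P1 indiff ⇒ q·1+(1-q)·9 = q·3+(1-q)·5 ⇒ q(-2) = (1-q)(-4) ⇒ q = 2/3
P2 indiff ⇒ p·0+(1-p)·9 = p·6+(1-p)·5 ⇒ p(-6) = (1-p)(-4) ⇒ p = 2/5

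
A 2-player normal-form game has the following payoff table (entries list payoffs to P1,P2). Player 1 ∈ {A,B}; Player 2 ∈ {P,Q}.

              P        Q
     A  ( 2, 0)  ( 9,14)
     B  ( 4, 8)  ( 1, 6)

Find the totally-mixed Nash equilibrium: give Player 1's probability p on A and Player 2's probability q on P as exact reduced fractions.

P1 indiff ⇒ q·2+(1-q)·9 = q·4+(1-q)·1 ⇒ q(-2) = (1-q)(-8) ⇒ q = 4/5
P2 indiff ⇒ p·0+(1-p)·8 = p·14+(1-p)·6 ⇒ p(-14) = (1-p)(-2) ⇒ p = 1/8

P1 mixes 1/8 on A; P2 mixes 4/5 on P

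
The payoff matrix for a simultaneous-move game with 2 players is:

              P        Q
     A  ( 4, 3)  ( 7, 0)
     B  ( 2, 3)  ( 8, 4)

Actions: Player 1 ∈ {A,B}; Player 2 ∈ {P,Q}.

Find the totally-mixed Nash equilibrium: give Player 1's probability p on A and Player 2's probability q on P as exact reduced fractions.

P1 mixes 1/4 on A; P2 mixes 1/3 on P

P1 indiff ⇒ q·4+(1-q)·7 = q·2+(1-q)·8 ⇒ q(2) = (1-q)(1) ⇒ q = 1/3
P2 indiff ⇒ p·3+(1-p)·3 = p·0+(1-p)·4 ⇒ p(3) = (1-p)(1) ⇒ p = 1/4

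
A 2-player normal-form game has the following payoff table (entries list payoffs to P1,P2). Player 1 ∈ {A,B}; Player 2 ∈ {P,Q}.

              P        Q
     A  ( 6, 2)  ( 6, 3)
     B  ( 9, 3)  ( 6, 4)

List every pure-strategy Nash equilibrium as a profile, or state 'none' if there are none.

PSNE = {(A,Q), (B,Q)}

(A,P): not NE [P1→B gives 9>6; P2→Q gives 3>2]
(A,Q): NE
(B,P): not NE [P2→Q gives 4>3]
(B,Q): NE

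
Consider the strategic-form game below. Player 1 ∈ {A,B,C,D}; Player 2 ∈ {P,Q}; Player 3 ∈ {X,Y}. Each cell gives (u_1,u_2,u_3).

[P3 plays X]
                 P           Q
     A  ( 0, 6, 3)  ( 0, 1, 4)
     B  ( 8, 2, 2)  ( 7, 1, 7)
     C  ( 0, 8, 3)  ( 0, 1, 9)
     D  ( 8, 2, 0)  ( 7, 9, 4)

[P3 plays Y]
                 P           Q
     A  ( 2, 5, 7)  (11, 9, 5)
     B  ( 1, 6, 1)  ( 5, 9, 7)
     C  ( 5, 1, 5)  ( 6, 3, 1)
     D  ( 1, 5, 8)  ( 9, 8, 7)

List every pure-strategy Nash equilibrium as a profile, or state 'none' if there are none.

NE set: (A,Q,Y), (B,P,X)

(A,P,X): not NE [P1→D gives 8>0; P3→Y gives 7>3]
(A,P,Y): not NE [P1→C gives 5>2; P2→Q gives 9>5]
(A,Q,X): not NE [P1→D gives 7>0; P2→P gives 6>1; P3→Y gives 5>4]
(A,Q,Y): NE
(B,P,X): NE
(B,P,Y): not NE [P1→C gives 5>1; P2→Q gives 9>6; P3→X gives 2>1]
(B,Q,X): not NE [P2→P gives 2>1]
(B,Q,Y): not NE [P1→A gives 11>5]
(C,P,X): not NE [P1→D gives 8>0; P3→Y gives 5>3]
(C,P,Y): not NE [P2→Q gives 3>1]
(C,Q,X): not NE [P1→D gives 7>0; P2→P gives 8>1]
(C,Q,Y): not NE [P1→A gives 11>6; P3→X gives 9>1]
(D,P,X): not NE [P2→Q gives 9>2; P3→Y gives 8>0]
(D,P,Y): not NE [P1→C gives 5>1; P2→Q gives 8>5]
(D,Q,X): not NE [P3→Y gives 7>4]
(D,Q,Y): not NE [P1→A gives 11>9]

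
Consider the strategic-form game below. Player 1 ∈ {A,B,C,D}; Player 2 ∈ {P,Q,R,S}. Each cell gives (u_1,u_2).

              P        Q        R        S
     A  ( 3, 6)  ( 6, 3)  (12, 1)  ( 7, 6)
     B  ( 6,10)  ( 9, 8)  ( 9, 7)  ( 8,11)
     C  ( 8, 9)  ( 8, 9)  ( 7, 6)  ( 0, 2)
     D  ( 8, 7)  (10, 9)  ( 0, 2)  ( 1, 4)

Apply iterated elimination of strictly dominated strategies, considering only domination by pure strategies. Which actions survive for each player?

Survivors P1:{B,C,D} P2:{P,Q,S}

P2 drop R (P beats it: A:6>1 B:10>7 C:9>6 D:7>2)
P1 drop A (B beats it: P:6>3 Q:9>6 S:8>7)
P1→{B,C,D} P2→{P,Q,S}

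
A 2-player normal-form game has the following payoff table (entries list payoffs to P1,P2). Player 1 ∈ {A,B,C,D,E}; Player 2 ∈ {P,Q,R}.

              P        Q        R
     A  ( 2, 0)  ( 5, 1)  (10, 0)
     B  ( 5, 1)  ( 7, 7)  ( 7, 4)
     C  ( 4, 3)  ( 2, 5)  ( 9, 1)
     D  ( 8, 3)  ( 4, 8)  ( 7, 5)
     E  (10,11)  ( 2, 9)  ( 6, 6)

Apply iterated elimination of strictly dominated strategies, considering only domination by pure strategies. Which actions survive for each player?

Remaining: P1:{B,D,E} P2:{P,Q}

P2 drop R (Q beats it: A:1>0 B:7>4 C:5>1 D:8>5 E:9>6)
P1 drop A (B beats it: P:5>2 Q:7>5)
P1 drop C (B beats it: P:5>4 Q:7>2)
P1→{B,D,E} P2→{P,Q}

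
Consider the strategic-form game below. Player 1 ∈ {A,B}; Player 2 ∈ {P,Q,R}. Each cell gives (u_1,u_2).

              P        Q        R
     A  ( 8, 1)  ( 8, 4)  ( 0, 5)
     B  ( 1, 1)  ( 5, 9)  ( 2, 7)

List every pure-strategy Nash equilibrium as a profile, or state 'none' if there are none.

PSNE: ∅

(A,P): not NE [P2→R gives 5>1]
(A,Q): not NE [P2→R gives 5>4]
(A,R): not NE [P1→B gives 2>0]
(B,P): not NE [P1→A gives 8>1; P2→Q gives 9>1]
(B,Q): not NE [P1→A gives 8>5]
(B,R): not NE [P2→Q gives 9>7]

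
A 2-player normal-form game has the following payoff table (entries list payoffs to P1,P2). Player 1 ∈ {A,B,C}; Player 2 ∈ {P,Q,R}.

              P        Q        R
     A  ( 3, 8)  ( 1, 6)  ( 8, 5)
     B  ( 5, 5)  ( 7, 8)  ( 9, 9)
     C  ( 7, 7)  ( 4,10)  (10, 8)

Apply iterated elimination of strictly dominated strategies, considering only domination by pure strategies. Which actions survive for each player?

IESDS → P1:{B,C} P2:{Q,R}

P1 drop A (B beats it: P:5>3 Q:7>1 R:9>8)
P2 drop P (Q beats it: B:8>5 C:10>7)
P1→{B,C} P2→{Q,R}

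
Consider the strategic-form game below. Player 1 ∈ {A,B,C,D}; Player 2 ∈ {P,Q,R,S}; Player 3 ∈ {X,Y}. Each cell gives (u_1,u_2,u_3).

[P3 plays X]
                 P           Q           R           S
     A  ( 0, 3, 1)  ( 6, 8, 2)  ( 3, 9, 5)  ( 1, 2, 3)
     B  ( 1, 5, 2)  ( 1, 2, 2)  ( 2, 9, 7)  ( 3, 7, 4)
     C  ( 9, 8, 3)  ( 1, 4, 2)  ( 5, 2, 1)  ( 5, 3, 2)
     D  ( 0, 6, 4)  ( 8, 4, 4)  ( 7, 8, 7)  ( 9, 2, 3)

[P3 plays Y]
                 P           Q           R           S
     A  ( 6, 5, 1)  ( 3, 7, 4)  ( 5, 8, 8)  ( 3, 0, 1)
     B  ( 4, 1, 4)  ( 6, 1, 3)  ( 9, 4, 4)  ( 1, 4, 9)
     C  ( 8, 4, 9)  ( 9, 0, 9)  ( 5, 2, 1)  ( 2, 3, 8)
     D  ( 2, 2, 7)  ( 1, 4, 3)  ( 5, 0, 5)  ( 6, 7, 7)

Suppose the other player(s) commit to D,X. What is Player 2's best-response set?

argmax u_2 = {R}

u_2(P vs D,X) = 6
u_2(Q vs D,X) = 4
u_2(R vs D,X) = 8
u_2(S vs D,X) = 2
max payoff 8 at {R}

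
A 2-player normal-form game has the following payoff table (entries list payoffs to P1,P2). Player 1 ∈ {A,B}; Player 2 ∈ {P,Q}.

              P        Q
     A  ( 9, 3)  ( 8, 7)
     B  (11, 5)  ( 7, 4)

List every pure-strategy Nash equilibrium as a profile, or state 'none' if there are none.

NE set: (A,Q), (B,P)

(A,P): not NE [P1→B gives 11>9; P2→Q gives 7>3]
(A,Q): NE
(B,P): NE
(B,Q): not NE [P1→A gives 8>7; P2→P gives 5>4]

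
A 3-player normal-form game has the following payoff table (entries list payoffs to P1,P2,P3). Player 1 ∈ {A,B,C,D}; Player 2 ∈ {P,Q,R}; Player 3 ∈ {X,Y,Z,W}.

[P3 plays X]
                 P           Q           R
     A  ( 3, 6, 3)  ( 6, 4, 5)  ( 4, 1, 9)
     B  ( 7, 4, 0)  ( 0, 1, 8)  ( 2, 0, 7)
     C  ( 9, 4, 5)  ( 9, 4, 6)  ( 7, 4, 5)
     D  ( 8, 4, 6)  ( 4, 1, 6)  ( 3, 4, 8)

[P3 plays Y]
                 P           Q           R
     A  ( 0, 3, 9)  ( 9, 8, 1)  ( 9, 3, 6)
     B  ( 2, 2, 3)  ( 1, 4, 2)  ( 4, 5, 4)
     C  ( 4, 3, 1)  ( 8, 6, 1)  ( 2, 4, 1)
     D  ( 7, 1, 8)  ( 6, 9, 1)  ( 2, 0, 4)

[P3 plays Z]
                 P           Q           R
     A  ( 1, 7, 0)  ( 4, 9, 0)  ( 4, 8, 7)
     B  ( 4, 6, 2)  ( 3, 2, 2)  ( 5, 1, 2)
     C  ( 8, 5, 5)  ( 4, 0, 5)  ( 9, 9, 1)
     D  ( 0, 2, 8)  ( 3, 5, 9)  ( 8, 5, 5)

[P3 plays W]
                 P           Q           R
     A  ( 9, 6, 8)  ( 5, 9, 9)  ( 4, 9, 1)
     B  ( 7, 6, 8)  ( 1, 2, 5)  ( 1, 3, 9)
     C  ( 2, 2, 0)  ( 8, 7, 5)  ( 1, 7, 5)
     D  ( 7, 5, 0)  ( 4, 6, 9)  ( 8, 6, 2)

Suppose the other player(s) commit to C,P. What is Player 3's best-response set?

u_3(X vs C,P) = 5
u_3(Y vs C,P) = 1
u_3(Z vs C,P) = 5
u_3(W vs C,P) = 0
max payoff 5 at {X,Z}

argmax u_3 = {X,Z}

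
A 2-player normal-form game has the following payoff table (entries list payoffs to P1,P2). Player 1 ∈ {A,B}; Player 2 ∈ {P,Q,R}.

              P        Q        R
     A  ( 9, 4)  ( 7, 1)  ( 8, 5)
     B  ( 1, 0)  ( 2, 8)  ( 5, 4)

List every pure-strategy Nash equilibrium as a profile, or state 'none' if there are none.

(A,P): not NE [P2→R gives 5>4]
(A,Q): not NE [P2→R gives 5>1]
(A,R): NE
(B,P): not NE [P1→A gives 9>1; P2→Q gives 8>0]
(B,Q): not NE [P1→A gives 7>2]
(B,R): not NE [P1→A gives 8>5; P2→Q gives 8>4]

NE set: (A,R)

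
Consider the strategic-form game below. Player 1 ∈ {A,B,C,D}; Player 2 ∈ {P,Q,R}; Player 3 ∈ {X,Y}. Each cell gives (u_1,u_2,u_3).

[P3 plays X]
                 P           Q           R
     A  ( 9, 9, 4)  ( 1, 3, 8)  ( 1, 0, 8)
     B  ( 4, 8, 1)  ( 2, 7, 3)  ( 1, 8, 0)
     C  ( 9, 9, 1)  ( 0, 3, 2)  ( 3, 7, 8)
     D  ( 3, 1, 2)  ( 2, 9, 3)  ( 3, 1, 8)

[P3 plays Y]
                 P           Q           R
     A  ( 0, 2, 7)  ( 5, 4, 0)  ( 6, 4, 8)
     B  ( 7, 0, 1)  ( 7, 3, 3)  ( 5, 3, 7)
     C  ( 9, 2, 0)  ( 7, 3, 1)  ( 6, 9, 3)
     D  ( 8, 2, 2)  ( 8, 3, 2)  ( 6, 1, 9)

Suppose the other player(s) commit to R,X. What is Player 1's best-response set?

BR_1 = {C,D}

u_1(A vs R,X) = 1
u_1(B vs R,X) = 1
u_1(C vs R,X) = 3
u_1(D vs R,X) = 3
max payoff 3 at {C,D}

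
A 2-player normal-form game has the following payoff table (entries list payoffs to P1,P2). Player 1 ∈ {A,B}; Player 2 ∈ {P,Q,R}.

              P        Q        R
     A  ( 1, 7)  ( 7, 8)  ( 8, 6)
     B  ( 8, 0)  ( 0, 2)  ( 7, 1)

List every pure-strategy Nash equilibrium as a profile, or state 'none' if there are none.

(A,P): not NE [P1→B gives 8>1; P2→Q gives 8>7]
(A,Q): NE
(A,R): not NE [P2→Q gives 8>6]
(B,P): not NE [P2→Q gives 2>0]
(B,Q): not NE [P1→A gives 7>0]
(B,R): not NE [P1→A gives 8>7; P2→Q gives 2>1]

Nash profiles: (A,Q)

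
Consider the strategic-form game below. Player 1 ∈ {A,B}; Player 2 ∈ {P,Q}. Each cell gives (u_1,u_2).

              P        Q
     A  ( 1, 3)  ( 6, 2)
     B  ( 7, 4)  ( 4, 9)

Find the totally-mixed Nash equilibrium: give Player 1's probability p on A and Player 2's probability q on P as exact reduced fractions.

P1 mixes 5/6 on A; P2 mixes 1/4 on P

P1 indiff ⇒ q·1+(1-q)·6 = q·7+(1-q)·4 ⇒ q(-6) = (1-q)(-2) ⇒ q = 1/4
P2 indiff ⇒ p·3+(1-p)·4 = p·2+(1-p)·9 ⇒ p(1) = (1-p)(5) ⇒ p = 5/6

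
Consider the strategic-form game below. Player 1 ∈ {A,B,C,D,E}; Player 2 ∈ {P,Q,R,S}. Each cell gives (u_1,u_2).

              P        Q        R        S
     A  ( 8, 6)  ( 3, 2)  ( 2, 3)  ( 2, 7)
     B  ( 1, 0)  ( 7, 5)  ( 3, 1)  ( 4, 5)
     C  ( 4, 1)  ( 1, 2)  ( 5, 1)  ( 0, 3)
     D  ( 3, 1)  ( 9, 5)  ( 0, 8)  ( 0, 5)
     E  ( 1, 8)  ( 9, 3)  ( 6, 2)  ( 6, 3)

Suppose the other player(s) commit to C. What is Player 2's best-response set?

u_2(P vs C) = 1
u_2(Q vs C) = 2
u_2(R vs C) = 1
u_2(S vs C) = 3
max payoff 3 at {S}

P2 best: {S}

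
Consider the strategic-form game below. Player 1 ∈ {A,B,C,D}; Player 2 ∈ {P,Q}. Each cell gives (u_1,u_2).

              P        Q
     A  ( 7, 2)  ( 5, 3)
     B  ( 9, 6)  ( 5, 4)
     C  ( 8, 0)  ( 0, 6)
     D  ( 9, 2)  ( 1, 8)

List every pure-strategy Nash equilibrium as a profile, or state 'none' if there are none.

(A,P): not NE [P1→D gives 9>7; P2→Q gives 3>2]
(A,Q): NE
(B,P): NE
(B,Q): not NE [P2→P gives 6>4]
(C,P): not NE [P1→D gives 9>8; P2→Q gives 6>0]
(C,Q): not NE [P1→B gives 5>0]
(D,P): not NE [P2→Q gives 8>2]
(D,Q): not NE [P1→B gives 5>1]

PSNE = {(A,Q), (B,P)}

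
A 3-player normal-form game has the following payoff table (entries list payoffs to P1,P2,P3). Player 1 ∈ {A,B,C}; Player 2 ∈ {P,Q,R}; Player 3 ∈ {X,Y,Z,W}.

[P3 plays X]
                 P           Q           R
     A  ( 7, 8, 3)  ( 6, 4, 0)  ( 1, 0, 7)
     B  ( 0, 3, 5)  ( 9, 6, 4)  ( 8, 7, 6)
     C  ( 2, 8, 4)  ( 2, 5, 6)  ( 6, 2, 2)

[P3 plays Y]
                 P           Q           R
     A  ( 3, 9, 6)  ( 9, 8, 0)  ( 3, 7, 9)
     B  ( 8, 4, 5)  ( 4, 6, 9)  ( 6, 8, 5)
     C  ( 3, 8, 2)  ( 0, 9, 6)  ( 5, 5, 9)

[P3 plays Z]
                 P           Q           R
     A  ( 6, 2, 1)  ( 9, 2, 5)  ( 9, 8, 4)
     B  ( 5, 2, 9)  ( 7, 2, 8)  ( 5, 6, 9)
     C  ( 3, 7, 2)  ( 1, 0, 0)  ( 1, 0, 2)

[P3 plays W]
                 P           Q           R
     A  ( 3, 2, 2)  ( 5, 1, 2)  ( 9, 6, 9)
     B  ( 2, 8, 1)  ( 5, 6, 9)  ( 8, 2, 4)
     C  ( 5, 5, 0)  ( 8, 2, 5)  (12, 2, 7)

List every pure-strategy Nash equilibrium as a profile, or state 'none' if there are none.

(A,P,X): not NE [P3→Y gives 6>3]
(A,P,Y): not NE [P1→B gives 8>3]
(A,P,Z): not NE [P2→R gives 8>2; P3→Y gives 6>1]
(A,P,W): not NE [P1→C gives 5>3; P2→R gives 6>2; P3→Y gives 6>2]
(A,Q,X): not NE [P1→B gives 9>6; P2→P gives 8>4; P3→Z gives 5>0]
(A,Q,Y): not NE [P2→P gives 9>8; P3→Z gives 5>0]
(A,Q,Z): not NE [P2→R gives 8>2]
(A,Q,W): not NE [P1→C gives 8>5; P2→R gives 6>1; P3→Z gives 5>2]
(A,R,X): not NE [P1→B gives 8>1; P2→P gives 8>0; P3→W gives 9>7]
(A,R,Y): not NE [P1→B gives 6>3; P2→P gives 9>7]
(A,R,Z): not NE [P3→W gives 9>4]
(A,R,W): not NE [P1→C gives 12>9]
(B,P,X): not NE [P1→A gives 7>0; P2→R gives 7>3; P3→Z gives 9>5]
(B,P,Y): not NE [P2→R gives 8>4; P3→Z gives 9>5]
(B,P,Z): not NE [P1→A gives 6>5; P2→R gives 6>2]
(B,P,W): not NE [P1→C gives 5>2; P3→Z gives 9>1]
(B,Q,X): not NE [P2→R gives 7>6; P3→W gives 9>4]
(B,Q,Y): not NE [P1→A gives 9>4; P2→R gives 8>6]
(B,Q,Z): not NE [P1→A gives 9>7; P2→R gives 6>2; P3→W gives 9>8]
(B,Q,W): not NE [P1→C gives 8>5; P2→P gives 8>6]
(B,R,X): not NE [P3→Z gives 9>6]
(B,R,Y): not NE [P3→Z gives 9>5]
(B,R,Z): not NE [P1→A gives 9>5]
(B,R,W): not NE [P1→C gives 12>8; P2→P gives 8>2; P3→Z gives 9>4]
(C,P,X): not NE [P1→A gives 7>2]
(C,P,Y): not NE [P1→B gives 8>3; P2→Q gives 9>8; P3→X gives 4>2]
(C,P,Z): not NE [P1→A gives 6>3; P3→X gives 4>2]
(C,P,W): not NE [P3→X gives 4>0]
(C,Q,X): not NE [P1→B gives 9>2; P2→P gives 8>5]
(C,Q,Y): not NE [P1→A gives 9>0]
(C,Q,Z): not NE [P1→A gives 9>1; P2→P gives 7>0; P3→Y gives 6>0]
(C,Q,W): not NE [P2→P gives 5>2; P3→Y gives 6>5]
(C,R,X): not NE [P1→B gives 8>6; P2→P gives 8>2; P3→Y gives 9>2]
(C,R,Y): not NE [P1→B gives 6>5; P2→Q gives 9>5]
(C,R,Z): not NE [P1→A gives 9>1; P2→P gives 7>0; P3→Y gives 9>2]
(C,R,W): not NE [P2→P gives 5>2; P3→Y gives 9>7]

PSNE: ∅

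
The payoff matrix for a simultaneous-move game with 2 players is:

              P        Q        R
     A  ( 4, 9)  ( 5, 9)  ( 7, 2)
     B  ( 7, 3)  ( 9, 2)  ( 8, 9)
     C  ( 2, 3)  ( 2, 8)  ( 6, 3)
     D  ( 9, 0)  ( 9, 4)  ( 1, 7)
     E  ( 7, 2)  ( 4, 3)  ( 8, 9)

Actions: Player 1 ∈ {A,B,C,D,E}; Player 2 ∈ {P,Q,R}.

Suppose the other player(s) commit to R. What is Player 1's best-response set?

P1 best: {B,E}

u_1(A vs R) = 7
u_1(B vs R) = 8
u_1(C vs R) = 6
u_1(D vs R) = 1
u_1(E vs R) = 8
max payoff 8 at {B,E}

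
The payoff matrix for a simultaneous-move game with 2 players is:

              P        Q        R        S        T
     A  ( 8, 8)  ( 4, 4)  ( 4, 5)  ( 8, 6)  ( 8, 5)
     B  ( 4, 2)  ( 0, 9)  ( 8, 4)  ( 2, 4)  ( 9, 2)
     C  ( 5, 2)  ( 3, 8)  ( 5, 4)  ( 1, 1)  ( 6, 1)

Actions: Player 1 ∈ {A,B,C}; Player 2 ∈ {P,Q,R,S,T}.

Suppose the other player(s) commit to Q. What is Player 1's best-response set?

P1 best: {A}

u_1(A vs Q) = 4
u_1(B vs Q) = 0
u_1(C vs Q) = 3
max payoff 4 at {A}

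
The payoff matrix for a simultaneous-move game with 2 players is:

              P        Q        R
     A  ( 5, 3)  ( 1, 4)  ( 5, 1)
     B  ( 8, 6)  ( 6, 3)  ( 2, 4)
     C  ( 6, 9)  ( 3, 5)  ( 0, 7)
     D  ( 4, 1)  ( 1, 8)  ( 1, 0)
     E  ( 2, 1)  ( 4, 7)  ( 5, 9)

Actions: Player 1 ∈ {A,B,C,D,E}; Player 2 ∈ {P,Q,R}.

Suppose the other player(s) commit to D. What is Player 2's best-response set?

u_2(P vs D) = 1
u_2(Q vs D) = 8
u_2(R vs D) = 0
max payoff 8 at {Q}

BR_2 = {Q}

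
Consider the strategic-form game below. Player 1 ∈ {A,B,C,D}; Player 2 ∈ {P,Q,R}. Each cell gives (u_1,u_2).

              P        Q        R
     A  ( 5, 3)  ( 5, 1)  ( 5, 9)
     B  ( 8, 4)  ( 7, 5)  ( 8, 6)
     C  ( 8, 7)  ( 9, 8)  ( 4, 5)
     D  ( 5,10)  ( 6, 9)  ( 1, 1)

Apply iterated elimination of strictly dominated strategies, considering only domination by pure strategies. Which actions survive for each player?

Survivors P1:{B,C} P2:{Q,R}

P1 drop A (B beats it: P:8>5 Q:7>5 R:8>5)
P1 drop D (B beats it: P:8>5 Q:7>6 R:8>1)
P2 drop P (Q beats it: B:5>4 C:8>7)
P1→{B,C} P2→{Q,R}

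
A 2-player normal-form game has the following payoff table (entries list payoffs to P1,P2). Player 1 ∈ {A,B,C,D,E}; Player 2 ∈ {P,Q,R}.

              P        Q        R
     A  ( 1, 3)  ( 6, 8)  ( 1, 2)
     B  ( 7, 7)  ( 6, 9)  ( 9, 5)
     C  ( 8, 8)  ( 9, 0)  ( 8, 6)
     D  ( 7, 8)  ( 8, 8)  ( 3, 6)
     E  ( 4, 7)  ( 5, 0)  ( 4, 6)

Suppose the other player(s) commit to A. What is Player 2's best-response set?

u_2(P vs A) = 3
u_2(Q vs A) = 8
u_2(R vs A) = 2
max payoff 8 at {Q}

argmax u_2 = {Q}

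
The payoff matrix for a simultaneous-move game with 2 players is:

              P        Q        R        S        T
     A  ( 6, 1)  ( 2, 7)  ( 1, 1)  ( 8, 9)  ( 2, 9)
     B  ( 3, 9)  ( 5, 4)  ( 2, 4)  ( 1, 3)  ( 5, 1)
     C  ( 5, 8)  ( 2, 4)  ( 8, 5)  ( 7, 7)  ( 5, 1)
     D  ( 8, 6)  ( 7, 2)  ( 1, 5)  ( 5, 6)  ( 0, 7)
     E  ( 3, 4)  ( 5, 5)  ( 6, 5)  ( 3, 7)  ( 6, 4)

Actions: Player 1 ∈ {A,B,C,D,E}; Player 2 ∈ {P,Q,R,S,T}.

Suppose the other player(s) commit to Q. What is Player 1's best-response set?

u_1(A vs Q) = 2
u_1(B vs Q) = 5
u_1(C vs Q) = 2
u_1(D vs Q) = 7
u_1(E vs Q) = 5
max payoff 7 at {D}

P1 best: {D}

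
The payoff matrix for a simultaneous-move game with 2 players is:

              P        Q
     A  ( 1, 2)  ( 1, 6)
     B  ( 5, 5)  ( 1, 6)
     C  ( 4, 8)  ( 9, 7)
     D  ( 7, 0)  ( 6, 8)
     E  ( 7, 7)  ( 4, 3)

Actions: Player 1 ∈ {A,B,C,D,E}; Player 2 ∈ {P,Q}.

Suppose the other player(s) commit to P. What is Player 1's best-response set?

u_1(A vs P) = 1
u_1(B vs P) = 5
u_1(C vs P) = 4
u_1(D vs P) = 7
u_1(E vs P) = 7
max payoff 7 at {D,E}

argmax u_1 = {D,E}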